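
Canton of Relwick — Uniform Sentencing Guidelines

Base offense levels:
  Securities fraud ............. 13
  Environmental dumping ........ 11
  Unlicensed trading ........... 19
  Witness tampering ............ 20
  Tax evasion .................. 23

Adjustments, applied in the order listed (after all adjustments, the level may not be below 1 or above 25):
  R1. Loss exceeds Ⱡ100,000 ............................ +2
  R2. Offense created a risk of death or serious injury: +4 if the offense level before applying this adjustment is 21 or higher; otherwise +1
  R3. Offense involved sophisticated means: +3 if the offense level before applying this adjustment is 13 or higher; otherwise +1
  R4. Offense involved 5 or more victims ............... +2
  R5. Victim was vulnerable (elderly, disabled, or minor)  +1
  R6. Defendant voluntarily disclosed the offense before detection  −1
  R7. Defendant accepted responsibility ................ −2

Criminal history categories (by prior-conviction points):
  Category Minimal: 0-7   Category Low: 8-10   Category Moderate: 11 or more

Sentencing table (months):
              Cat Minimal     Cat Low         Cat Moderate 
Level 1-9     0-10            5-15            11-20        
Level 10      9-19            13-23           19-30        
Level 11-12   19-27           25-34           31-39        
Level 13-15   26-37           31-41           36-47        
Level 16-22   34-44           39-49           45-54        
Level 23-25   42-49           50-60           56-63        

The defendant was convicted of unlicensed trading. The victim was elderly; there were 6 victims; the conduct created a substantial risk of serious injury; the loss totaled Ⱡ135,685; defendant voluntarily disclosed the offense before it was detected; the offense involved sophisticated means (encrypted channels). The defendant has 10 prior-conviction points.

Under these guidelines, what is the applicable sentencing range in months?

50-60 months

Base offense level for unlicensed trading: 19.
R1 applies: 19 + 2 = 21.
R2 applies (level before this adjustment is 21 ≥ 21, so +4): 21 + 4 = 25.
R3 applies (level before this adjustment is 25 ≥ 13, so +3): 25 + 3 = 28.
R4 applies: 28 + 2 = 30.
R5 applies: 30 + 1 = 31.
R6 applies: 31 − 1 = 30.
Level 30 exceeds the maximum of 25; capped at 25.
Final offense level: 25.
Criminal history: 10 prior points → Category Low (8-10).
Level 25 falls in the 23-25 band.
Grid: Level 23-25 × Category Low = 50-60 months.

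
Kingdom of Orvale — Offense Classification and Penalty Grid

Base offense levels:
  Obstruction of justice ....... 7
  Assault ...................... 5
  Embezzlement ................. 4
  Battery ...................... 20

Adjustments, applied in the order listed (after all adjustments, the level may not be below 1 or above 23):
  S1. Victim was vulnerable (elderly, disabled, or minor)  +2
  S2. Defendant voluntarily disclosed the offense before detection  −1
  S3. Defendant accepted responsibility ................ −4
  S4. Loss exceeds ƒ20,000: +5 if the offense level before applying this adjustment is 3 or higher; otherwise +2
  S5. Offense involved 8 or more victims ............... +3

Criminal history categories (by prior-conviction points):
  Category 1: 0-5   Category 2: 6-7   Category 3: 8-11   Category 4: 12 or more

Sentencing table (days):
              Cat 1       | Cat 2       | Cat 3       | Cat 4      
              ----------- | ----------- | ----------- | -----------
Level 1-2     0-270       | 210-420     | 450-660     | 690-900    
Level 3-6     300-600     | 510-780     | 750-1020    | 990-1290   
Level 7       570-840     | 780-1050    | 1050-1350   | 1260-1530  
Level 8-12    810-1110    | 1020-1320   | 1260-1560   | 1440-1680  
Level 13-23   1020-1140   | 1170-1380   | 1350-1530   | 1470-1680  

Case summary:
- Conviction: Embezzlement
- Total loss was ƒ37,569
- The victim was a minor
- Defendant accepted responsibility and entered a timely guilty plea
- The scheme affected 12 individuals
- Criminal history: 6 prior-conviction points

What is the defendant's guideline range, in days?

780-1050 days

Base offense level for embezzlement: 4.
S1 applies: 4 + 2 = 6.
S3 applies: 6 − 4 = 2.
S4 applies (level before this adjustment is 2 < 3, so +2): 2 + 2 = 4.
S5 applies: 4 + 3 = 7.
Final offense level: 7.
Criminal history: 6 prior points → Category 2 (6-7).
Level 7 falls in the 7 band.
Grid: Level 7 × Category 2 = 780-1050 days.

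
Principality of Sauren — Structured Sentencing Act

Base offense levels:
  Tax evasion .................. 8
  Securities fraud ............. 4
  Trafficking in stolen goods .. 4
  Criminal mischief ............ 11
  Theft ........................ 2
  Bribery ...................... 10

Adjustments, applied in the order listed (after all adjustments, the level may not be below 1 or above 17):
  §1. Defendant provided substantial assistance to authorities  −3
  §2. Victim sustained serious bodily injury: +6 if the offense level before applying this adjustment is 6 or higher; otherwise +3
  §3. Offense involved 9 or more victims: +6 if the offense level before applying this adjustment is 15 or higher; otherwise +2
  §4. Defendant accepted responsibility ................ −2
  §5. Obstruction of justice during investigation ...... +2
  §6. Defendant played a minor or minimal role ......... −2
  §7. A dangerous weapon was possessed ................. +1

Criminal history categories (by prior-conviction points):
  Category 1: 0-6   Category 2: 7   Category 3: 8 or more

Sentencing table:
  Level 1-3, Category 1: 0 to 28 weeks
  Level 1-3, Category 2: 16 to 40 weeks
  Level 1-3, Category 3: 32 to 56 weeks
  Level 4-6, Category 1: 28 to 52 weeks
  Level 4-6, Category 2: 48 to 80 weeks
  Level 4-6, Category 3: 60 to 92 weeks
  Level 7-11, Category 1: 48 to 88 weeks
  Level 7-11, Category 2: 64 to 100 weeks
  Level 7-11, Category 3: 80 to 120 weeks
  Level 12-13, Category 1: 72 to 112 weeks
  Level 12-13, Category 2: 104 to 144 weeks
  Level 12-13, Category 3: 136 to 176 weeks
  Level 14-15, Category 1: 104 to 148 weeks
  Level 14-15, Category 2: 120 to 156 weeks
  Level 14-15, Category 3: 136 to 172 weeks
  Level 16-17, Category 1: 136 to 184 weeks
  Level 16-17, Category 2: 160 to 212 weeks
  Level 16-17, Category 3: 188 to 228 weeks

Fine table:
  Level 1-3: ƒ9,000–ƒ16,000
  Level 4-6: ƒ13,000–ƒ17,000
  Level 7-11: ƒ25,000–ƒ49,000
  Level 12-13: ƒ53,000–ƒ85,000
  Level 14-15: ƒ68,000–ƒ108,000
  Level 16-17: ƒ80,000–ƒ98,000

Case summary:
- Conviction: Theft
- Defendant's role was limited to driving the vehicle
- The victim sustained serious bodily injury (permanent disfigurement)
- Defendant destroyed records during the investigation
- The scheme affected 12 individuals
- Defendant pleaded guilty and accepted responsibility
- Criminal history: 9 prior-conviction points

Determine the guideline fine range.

ƒ13,000–ƒ17,000

Base offense level for theft: 2.
§2 applies (level before this adjustment is 2 < 6, so +3): 2 + 3 = 5.
§3 applies (level before this adjustment is 5 < 15, so +2): 5 + 2 = 7.
§4 applies: 7 − 2 = 5.
§5 applies: 5 + 2 = 7.
§6 applies: 7 − 2 = 5.
Final offense level: 5.
Level 5 falls in the 4-6 band.
Fine table: Level 4-6 → ƒ13,000–ƒ17,000.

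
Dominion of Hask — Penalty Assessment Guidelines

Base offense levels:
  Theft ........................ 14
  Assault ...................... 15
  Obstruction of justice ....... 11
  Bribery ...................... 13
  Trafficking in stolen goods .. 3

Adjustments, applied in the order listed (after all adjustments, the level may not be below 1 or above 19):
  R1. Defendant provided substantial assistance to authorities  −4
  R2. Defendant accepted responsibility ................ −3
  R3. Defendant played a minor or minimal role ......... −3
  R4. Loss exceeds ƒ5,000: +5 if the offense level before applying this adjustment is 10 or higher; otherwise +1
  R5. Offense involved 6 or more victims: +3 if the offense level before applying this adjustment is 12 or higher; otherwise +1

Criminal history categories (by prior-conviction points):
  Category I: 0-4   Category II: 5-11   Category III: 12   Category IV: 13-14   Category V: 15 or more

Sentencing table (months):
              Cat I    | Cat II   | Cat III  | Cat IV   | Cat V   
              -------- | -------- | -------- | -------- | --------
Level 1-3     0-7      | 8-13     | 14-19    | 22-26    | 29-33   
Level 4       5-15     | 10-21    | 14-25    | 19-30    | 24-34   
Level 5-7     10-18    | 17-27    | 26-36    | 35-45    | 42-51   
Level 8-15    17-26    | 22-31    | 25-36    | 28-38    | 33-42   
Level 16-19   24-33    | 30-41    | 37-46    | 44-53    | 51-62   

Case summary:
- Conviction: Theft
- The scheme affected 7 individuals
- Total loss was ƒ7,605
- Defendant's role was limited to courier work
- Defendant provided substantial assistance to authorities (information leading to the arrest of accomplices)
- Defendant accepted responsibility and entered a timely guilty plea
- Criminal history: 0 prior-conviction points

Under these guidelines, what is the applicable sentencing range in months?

Base offense level for theft: 14.
R1 applies: 14 − 4 = 10.
R2 applies: 10 − 3 = 7.
R3 applies: 7 − 3 = 4.
R4 applies (level before this adjustment is 4 < 10, so +1): 4 + 1 = 5.
R5 applies (level before this adjustment is 5 < 12, so +1): 5 + 1 = 6.
Final offense level: 6.
Criminal history: 0 prior points → Category I (0-4).
Level 6 falls in the 5-7 band.
Grid: Level 5-7 × Category I = 10-18 months.

10-18 months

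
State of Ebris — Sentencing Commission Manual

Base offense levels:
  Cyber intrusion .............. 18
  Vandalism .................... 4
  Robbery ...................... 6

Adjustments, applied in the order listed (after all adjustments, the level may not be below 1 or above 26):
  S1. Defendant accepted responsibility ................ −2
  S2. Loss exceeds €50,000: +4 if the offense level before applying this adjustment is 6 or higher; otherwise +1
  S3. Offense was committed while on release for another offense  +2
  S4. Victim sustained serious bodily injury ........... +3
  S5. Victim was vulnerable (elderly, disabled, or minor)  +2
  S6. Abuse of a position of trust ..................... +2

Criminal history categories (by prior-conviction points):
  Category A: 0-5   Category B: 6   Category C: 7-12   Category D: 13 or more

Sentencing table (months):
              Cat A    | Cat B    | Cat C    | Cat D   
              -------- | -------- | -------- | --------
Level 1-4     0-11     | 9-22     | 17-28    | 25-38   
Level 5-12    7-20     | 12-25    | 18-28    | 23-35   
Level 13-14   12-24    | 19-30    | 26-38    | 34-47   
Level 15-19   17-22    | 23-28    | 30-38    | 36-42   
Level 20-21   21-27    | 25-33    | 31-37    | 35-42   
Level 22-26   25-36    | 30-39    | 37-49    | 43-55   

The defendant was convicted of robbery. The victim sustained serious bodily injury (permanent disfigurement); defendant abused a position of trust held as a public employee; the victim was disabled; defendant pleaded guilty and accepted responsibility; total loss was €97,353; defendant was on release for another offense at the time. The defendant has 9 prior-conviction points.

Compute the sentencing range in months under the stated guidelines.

Base offense level for robbery: 6.
S1 applies: 6 − 2 = 4.
S2 applies (level before this adjustment is 4 < 6, so +1): 4 + 1 = 5.
S3 applies: 5 + 2 = 7.
S4 applies: 7 + 3 = 10.
S5 applies: 10 + 2 = 12.
S6 applies: 12 + 2 = 14.
Final offense level: 14.
Criminal history: 9 prior points → Category C (7-12).
Level 14 falls in the 13-14 band.
Grid: Level 13-14 × Category C = 26-38 months.

26-38 months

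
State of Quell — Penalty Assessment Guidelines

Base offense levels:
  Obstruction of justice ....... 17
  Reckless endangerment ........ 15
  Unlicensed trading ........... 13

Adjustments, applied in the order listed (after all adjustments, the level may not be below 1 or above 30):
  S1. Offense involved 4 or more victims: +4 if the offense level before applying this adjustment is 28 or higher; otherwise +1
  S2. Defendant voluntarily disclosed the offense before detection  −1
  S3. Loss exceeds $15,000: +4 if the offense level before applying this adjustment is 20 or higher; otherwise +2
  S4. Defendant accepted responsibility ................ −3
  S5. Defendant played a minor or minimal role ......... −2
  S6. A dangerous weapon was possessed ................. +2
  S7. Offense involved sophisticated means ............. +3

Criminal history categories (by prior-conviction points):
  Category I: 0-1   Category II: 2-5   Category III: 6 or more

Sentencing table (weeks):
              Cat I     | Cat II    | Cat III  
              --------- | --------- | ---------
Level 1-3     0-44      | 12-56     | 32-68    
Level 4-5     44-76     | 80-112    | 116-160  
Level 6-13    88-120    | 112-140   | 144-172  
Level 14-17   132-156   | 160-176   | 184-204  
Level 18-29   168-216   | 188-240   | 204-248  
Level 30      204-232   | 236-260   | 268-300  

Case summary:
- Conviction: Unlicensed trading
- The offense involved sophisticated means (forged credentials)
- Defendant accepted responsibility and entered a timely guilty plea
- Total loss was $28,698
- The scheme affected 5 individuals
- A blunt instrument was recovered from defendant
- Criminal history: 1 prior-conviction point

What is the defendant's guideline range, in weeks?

168-216 weeks

Base offense level for unlicensed trading: 13.
S1 applies (level before this adjustment is 13 < 28, so +1): 13 + 1 = 14.
S2 does not apply.
S3 applies (level before this adjustment is 14 < 20, so +2): 14 + 2 = 16.
S4 applies: 16 − 3 = 13.
S5 does not apply.
S6 applies: 13 + 2 = 15.
S7 applies: 15 + 3 = 18.
Final offense level: 18.
Criminal history: 1 prior point → Category I (0-1).
Level 18 falls in the 18-29 band.
Grid: Level 18-29 × Category I = 168-216 weeks.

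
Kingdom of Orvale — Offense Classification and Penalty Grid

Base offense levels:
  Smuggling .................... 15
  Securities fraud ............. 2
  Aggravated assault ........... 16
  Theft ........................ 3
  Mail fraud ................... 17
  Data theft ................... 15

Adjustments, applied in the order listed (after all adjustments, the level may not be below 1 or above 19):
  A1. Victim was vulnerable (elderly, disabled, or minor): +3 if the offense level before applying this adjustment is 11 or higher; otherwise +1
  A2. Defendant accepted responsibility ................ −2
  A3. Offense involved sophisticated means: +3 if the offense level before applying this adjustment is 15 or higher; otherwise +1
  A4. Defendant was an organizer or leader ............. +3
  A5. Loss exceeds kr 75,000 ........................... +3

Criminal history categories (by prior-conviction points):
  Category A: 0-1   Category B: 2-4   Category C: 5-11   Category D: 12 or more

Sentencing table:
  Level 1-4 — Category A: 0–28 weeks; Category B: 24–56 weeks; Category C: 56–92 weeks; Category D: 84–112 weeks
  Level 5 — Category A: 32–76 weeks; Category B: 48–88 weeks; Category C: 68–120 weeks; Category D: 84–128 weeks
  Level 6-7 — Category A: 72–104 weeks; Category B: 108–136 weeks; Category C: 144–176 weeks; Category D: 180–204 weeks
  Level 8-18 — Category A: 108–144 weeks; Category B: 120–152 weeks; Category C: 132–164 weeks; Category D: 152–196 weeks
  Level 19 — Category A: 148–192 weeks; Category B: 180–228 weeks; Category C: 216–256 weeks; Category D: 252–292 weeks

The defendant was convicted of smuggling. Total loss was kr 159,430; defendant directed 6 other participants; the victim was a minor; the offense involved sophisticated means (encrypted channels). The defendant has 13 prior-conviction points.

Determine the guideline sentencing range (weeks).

Base offense level for smuggling: 15.
A1 applies (level before this adjustment is 15 ≥ 11, so +3): 15 + 3 = 18.
A2 does not apply.
A3 applies (level before this adjustment is 18 ≥ 15, so +3): 18 + 3 = 21.
A4 applies: 21 + 3 = 24.
A5 applies: 24 + 3 = 27.
Level 27 exceeds the maximum of 19; capped at 19.
Final offense level: 19.
Criminal history: 13 prior points → Category D (12+).
Level 19 falls in the 19 band.
Grid: Level 19 × Category D = 252-292 weeks.

252-292 weeks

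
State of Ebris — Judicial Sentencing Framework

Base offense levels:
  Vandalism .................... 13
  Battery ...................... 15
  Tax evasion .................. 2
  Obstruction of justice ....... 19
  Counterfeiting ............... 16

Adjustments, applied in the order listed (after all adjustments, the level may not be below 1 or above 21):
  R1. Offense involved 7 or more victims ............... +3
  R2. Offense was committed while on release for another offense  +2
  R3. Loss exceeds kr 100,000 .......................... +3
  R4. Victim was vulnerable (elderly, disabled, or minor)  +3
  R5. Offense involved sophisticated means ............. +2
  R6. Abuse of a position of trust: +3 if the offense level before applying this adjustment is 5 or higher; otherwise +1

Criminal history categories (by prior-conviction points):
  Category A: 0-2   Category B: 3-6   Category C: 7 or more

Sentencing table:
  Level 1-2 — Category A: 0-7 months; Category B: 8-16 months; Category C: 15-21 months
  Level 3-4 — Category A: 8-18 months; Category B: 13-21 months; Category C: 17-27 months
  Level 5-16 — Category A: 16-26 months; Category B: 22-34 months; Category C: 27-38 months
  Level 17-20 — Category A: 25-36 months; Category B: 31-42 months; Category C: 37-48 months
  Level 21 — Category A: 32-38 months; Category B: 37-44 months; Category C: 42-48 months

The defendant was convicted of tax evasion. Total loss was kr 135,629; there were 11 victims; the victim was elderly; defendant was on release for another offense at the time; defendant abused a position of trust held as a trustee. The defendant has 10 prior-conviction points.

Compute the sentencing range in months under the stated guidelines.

27-38 months

Base offense level for tax evasion: 2.
R1 applies: 2 + 3 = 5.
R2 applies: 5 + 2 = 7.
R3 applies: 7 + 3 = 10.
R4 applies: 10 + 3 = 13.
R5 does not apply.
R6 applies (level before this adjustment is 13 ≥ 5, so +3): 13 + 3 = 16.
Final offense level: 16.
Criminal history: 10 prior points → Category C (7+).
Level 16 falls in the 5-16 band.
Grid: Level 5-16 × Category C = 27-38 months.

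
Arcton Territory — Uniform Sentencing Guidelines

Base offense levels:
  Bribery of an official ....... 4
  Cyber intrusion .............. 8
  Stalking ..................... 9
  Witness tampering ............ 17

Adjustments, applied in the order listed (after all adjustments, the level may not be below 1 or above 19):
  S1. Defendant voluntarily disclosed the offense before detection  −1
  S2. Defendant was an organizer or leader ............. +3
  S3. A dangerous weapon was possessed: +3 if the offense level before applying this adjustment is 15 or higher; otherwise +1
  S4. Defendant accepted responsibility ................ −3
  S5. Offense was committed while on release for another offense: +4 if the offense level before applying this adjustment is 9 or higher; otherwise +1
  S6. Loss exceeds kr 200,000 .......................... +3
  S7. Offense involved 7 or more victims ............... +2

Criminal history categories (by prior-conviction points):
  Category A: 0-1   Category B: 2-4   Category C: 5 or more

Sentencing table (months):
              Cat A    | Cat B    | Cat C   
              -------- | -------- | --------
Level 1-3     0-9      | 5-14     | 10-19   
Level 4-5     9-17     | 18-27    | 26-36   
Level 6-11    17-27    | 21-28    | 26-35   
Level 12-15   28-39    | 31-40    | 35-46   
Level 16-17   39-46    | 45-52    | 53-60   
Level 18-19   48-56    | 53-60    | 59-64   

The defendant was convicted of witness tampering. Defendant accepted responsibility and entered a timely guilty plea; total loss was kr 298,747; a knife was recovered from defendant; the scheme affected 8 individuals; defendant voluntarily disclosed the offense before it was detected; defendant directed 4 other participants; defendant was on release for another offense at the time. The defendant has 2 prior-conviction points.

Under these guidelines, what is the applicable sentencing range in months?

53-60 months

Base offense level for witness tampering: 17.
S1 applies: 17 − 1 = 16.
S2 applies: 16 + 3 = 19.
S3 applies (level before this adjustment is 19 ≥ 15, so +3): 19 + 3 = 22.
S4 applies: 22 − 3 = 19.
S5 applies (level before this adjustment is 19 ≥ 9, so +4): 19 + 4 = 23.
S6 applies: 23 + 3 = 26.
S7 applies: 26 + 2 = 28.
Level 28 exceeds the maximum of 19; capped at 19.
Final offense level: 19.
Criminal history: 2 prior points → Category B (2-4).
Level 19 falls in the 18-19 band.
Grid: Level 18-19 × Category B = 53-60 months.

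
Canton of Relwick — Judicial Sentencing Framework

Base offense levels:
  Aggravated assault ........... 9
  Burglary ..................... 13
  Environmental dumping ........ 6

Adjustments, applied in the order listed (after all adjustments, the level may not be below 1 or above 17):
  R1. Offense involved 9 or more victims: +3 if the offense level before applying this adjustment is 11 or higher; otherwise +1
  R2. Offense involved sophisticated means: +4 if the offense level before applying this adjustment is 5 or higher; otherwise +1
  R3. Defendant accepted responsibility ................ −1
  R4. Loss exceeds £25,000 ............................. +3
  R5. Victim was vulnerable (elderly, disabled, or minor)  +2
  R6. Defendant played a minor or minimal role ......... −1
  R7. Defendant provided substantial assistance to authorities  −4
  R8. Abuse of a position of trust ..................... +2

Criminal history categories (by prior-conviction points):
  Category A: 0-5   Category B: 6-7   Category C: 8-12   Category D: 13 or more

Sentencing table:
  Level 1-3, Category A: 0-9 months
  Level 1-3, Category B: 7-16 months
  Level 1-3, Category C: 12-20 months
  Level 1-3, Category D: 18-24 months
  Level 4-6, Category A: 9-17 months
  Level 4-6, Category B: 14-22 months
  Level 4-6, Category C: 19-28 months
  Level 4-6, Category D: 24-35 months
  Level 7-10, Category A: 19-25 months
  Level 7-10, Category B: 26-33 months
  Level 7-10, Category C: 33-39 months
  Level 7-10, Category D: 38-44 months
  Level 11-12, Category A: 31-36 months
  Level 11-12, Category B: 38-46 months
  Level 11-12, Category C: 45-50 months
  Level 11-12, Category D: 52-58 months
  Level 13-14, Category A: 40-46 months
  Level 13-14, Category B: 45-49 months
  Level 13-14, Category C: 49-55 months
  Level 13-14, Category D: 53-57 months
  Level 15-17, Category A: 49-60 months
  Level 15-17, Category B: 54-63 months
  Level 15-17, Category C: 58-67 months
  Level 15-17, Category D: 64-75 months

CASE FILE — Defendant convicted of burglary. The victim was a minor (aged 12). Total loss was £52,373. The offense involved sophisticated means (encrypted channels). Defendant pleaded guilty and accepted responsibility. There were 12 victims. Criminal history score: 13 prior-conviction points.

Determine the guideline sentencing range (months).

64-75 months

Base offense level for burglary: 13.
R1 applies (level before this adjustment is 13 ≥ 11, so +3): 13 + 3 = 16.
R2 applies (level before this adjustment is 16 ≥ 5, so +4): 16 + 4 = 20.
R3 applies: 20 − 1 = 19.
R4 applies: 19 + 3 = 22.
R5 applies: 22 + 2 = 24.
R6 does not apply.
R7 does not apply.
R8 does not apply.
Level 24 exceeds the maximum of 17; capped at 17.
Final offense level: 17.
Criminal history: 13 prior points → Category D (13+).
Level 17 falls in the 15-17 band.
Grid: Level 15-17 × Category D = 64-75 months.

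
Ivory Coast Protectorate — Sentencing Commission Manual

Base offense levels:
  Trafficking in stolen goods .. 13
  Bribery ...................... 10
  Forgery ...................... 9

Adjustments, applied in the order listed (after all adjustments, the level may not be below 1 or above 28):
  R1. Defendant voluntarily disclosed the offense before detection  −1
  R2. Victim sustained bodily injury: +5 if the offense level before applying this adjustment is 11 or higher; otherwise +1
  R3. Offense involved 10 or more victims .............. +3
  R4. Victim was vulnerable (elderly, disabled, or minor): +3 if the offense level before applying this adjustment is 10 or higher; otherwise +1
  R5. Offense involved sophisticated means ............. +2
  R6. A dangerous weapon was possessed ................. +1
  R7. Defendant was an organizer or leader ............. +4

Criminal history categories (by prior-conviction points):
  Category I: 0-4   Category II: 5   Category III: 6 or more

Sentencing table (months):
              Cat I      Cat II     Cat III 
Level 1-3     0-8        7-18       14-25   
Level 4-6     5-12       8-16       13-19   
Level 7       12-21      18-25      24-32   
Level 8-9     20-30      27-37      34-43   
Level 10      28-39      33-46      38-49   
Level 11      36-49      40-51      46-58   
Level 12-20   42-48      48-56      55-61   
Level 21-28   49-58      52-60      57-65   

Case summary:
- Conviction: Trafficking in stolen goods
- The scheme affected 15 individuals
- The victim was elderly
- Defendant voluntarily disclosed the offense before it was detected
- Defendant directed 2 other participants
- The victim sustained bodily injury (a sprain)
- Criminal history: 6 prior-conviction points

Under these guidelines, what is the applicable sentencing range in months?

57-65 months

Base offense level for trafficking in stolen goods: 13.
R1 applies: 13 − 1 = 12.
R2 applies (level before this adjustment is 12 ≥ 11, so +5): 12 + 5 = 17.
R3 applies: 17 + 3 = 20.
R4 applies (level before this adjustment is 20 ≥ 10, so +3): 20 + 3 = 23.
R7 applies: 23 + 4 = 27.
Final offense level: 27.
Criminal history: 6 prior points → Category III (6+).
Level 27 falls in the 21-28 band.
Grid: Level 21-28 × Category III = 57-65 months.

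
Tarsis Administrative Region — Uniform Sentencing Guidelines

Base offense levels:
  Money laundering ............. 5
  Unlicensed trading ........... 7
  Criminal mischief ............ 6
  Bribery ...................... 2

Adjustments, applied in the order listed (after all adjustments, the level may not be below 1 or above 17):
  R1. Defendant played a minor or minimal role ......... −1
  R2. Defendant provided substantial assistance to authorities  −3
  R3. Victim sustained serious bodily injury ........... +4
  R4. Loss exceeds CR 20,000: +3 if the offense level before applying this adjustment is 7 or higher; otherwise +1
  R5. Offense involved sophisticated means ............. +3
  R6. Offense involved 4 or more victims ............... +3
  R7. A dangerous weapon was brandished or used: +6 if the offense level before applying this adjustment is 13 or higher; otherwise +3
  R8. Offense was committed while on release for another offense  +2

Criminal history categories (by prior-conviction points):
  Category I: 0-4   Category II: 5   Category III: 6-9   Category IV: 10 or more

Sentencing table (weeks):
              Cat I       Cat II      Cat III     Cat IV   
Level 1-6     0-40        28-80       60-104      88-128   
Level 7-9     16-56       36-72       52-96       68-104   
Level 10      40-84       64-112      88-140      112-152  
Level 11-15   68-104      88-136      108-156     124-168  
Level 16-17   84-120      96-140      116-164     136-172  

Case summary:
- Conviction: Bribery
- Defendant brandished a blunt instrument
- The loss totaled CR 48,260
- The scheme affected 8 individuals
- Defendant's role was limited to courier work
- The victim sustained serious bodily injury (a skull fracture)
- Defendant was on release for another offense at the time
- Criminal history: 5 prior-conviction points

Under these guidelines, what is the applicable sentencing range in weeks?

Base offense level for bribery: 2.
R1 applies: 2 − 1 = 1.
R2 does not apply.
R3 applies: 1 + 4 = 5.
R4 applies (level before this adjustment is 5 < 7, so +1): 5 + 1 = 6.
R5 does not apply.
R6 applies: 6 + 3 = 9.
R7 applies (level before this adjustment is 9 < 13, so +3): 9 + 3 = 12.
R8 applies: 12 + 2 = 14.
Final offense level: 14.
Criminal history: 5 prior points → Category II (5).
Level 14 falls in the 11-15 band.
Grid: Level 11-15 × Category II = 88-136 weeks.

88-136 weeks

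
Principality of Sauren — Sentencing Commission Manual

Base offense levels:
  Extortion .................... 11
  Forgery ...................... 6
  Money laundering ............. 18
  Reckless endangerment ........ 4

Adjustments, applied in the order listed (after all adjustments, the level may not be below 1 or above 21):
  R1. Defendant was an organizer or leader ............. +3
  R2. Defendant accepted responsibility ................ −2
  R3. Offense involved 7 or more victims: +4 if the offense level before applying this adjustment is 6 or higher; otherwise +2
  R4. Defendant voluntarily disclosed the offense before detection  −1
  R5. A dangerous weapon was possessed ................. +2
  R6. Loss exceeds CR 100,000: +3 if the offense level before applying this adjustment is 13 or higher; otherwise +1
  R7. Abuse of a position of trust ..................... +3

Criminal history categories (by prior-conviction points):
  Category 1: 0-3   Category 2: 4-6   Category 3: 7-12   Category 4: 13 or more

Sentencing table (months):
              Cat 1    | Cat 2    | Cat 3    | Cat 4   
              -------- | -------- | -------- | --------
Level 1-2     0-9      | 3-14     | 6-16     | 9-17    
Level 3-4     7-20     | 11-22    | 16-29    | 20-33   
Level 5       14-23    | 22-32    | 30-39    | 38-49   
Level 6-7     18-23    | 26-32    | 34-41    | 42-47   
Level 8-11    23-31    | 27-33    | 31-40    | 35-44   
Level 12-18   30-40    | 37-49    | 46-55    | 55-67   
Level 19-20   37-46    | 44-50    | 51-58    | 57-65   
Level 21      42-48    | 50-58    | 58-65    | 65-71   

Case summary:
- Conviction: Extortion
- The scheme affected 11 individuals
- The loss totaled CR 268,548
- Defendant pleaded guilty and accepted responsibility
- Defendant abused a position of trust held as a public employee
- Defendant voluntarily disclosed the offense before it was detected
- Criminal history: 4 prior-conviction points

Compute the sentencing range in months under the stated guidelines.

Base offense level for extortion: 11.
R1 does not apply.
R2 applies: 11 − 2 = 9.
R3 applies (level before this adjustment is 9 ≥ 6, so +4): 9 + 4 = 13.
R4 applies: 13 − 1 = 12.
R6 applies (level before this adjustment is 12 < 13, so +1): 12 + 1 = 13.
R7 applies: 13 + 3 = 16.
Final offense level: 16.
Criminal history: 4 prior points → Category 2 (4-6).
Level 16 falls in the 12-18 band.
Grid: Level 12-18 × Category 2 = 37-49 months.

37-49 months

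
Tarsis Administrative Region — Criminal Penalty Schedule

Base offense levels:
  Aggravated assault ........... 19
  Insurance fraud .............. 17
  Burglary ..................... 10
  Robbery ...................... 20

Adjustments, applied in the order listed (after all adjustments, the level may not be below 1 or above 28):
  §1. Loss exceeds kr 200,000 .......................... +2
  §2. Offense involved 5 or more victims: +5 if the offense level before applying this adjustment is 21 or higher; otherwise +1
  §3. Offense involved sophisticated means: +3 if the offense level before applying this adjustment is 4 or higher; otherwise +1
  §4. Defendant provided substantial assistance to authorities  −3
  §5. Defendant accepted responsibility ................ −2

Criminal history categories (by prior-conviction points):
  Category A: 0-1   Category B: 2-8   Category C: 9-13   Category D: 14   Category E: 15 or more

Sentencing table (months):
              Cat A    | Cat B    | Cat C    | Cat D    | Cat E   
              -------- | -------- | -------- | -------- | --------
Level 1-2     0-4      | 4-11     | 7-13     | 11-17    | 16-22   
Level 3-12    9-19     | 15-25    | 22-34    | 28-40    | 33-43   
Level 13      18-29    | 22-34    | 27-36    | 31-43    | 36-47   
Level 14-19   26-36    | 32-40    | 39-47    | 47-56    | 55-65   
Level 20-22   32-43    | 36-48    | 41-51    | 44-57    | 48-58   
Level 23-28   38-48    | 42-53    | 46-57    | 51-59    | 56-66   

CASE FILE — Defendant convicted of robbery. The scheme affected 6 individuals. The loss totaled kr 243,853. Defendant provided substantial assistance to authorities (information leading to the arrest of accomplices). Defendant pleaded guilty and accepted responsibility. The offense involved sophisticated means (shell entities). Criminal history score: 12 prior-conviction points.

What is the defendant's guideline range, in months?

Base offense level for robbery: 20.
§1 applies: 20 + 2 = 22.
§2 applies (level before this adjustment is 22 ≥ 21, so +5): 22 + 5 = 27.
§3 applies (level before this adjustment is 27 ≥ 4, so +3): 27 + 3 = 30.
§4 applies: 30 − 3 = 27.
§5 applies: 27 − 2 = 25.
Final offense level: 25.
Criminal history: 12 prior points → Category C (9-13).
Level 25 falls in the 23-28 band.
Grid: Level 23-28 × Category C = 46-57 months.

46-57 months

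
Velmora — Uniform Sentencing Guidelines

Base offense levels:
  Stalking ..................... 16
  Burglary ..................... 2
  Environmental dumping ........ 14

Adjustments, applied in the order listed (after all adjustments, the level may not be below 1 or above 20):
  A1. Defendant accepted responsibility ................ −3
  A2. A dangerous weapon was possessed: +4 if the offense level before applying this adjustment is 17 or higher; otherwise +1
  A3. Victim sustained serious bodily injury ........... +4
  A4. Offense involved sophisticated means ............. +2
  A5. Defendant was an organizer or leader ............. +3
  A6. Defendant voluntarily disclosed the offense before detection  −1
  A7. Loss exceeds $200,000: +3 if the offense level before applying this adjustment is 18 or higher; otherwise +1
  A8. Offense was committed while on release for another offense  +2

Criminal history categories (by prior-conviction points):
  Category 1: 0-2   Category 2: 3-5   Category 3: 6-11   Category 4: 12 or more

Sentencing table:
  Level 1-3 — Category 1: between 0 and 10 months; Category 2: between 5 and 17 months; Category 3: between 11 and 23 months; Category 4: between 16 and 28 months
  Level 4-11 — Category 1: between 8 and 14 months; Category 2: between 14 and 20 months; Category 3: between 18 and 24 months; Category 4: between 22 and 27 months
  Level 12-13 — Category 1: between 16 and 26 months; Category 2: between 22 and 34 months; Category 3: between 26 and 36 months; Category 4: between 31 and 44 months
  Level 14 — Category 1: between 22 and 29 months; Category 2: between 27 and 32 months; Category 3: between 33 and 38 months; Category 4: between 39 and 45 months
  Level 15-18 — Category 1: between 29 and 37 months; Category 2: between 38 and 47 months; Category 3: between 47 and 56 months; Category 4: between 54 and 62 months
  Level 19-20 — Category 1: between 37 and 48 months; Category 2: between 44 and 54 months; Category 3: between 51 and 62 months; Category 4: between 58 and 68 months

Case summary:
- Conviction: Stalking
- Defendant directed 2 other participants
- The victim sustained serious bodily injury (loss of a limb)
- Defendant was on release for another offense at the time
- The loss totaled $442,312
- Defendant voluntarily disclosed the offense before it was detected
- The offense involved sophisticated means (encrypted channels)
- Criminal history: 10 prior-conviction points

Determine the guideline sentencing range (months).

Base offense level for stalking: 16.
A1 does not apply.
A3 applies: 16 + 4 = 20.
A4 applies: 20 + 2 = 22.
A5 applies: 22 + 3 = 25.
A6 applies: 25 − 1 = 24.
A7 applies (level before this adjustment is 24 ≥ 18, so +3): 24 + 3 = 27.
A8 applies: 27 + 2 = 29.
Level 29 exceeds the maximum of 20; capped at 20.
Final offense level: 20.
Criminal history: 10 prior points → Category 3 (6-11).
Level 20 falls in the 19-20 band.
Grid: Level 19-20 × Category 3 = 51-62 months.

51-62 months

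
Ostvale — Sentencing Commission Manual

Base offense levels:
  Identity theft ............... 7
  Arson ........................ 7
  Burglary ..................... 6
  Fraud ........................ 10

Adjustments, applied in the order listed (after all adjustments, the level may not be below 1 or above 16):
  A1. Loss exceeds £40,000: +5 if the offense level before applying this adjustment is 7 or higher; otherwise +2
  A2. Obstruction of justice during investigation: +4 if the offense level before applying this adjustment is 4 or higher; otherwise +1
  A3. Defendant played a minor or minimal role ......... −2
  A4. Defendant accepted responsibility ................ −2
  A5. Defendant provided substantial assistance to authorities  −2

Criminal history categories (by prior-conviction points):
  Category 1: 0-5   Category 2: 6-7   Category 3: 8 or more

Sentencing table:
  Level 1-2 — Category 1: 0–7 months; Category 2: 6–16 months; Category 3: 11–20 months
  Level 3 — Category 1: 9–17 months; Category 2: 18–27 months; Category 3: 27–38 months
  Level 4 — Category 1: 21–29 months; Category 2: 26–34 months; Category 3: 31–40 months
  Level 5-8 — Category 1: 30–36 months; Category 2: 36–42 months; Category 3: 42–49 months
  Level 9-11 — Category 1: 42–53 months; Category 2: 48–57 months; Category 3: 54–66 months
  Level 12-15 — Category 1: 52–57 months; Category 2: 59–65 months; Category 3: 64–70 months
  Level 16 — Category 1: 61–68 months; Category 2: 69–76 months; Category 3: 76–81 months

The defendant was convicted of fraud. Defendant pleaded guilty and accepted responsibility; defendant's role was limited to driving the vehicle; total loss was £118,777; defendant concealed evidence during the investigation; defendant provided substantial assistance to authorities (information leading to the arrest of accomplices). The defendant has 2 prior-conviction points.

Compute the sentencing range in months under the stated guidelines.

52-57 months

Base offense level for fraud: 10.
A1 applies (level before this adjustment is 10 ≥ 7, so +5): 10 + 5 = 15.
A2 applies (level before this adjustment is 15 ≥ 4, so +4): 15 + 4 = 19.
A3 applies: 19 − 2 = 17.
A4 applies: 17 − 2 = 15.
A5 applies: 15 − 2 = 13.
Final offense level: 13.
Criminal history: 2 prior points → Category 1 (0-5).
Level 13 falls in the 12-15 band.
Grid: Level 12-15 × Category 1 = 52-57 months.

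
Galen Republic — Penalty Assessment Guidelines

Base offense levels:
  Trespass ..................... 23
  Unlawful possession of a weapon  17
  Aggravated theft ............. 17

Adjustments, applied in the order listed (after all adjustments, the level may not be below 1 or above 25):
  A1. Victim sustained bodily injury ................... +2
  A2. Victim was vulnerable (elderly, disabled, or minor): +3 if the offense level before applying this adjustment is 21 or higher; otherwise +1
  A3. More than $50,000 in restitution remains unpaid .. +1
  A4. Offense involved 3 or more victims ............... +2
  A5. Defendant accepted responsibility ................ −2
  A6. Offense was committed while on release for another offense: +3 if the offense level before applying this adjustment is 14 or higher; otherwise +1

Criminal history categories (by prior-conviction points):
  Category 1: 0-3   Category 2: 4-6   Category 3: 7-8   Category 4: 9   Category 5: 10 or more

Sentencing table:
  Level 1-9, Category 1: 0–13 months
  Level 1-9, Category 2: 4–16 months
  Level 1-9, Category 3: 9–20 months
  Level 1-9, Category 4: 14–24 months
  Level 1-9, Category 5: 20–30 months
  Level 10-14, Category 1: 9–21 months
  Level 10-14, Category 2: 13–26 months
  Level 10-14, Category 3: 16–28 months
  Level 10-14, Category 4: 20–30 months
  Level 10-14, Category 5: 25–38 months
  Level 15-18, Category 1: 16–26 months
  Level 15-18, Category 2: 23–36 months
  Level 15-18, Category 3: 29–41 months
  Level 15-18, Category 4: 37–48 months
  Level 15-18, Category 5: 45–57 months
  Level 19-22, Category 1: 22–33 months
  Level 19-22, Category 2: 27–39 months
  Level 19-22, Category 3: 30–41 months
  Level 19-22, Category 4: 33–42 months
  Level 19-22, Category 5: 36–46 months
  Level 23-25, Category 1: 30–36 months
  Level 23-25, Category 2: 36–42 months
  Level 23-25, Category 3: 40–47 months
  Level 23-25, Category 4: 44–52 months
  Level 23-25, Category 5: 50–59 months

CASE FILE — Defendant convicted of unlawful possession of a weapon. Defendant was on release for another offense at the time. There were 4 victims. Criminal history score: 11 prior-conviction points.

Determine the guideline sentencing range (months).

Base offense level for unlawful possession of a weapon: 17.
A4 applies: 17 + 2 = 19.
A6 applies (level before this adjustment is 19 ≥ 14, so +3): 19 + 3 = 22.
Final offense level: 22.
Criminal history: 11 prior points → Category 5 (10+).
Level 22 falls in the 19-22 band.
Grid: Level 19-22 × Category 5 = 36-46 months.

36-46 months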